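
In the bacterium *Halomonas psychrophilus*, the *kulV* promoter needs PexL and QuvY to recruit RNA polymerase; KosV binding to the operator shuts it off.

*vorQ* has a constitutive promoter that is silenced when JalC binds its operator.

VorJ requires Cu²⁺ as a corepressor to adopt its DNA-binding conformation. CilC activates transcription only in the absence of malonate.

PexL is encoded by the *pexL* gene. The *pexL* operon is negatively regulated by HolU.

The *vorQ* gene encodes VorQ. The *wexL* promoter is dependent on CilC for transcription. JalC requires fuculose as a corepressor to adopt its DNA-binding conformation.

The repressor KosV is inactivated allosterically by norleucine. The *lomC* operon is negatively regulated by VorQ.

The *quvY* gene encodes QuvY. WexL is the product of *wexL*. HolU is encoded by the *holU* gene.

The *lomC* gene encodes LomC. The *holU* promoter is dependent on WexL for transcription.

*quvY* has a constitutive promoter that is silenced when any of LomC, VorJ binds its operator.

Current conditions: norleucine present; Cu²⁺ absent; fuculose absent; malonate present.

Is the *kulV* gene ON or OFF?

Norleucine is present, so KosV is inactive.
Malonate is present, so CilC is inactive.
Required activator CilC is absent, so *wexL* is not transcribed.
So WexL is not produced.
Required activator WexL is absent, so *holU* is not transcribed.
So HolU is not produced.
With no repressor bound, *pexL* is transcribed.
So PexL is produced and active.
Fuculose is absent, so JalC is inactive.
With no repressor bound, *vorQ* is transcribed.
So VorQ is produced and active.
With repressor VorQ bound, *lomC* is not transcribed.
So LomC is not produced.
Cu²⁺ is absent, so VorJ is inactive.
With no repressor bound, *quvY* is transcribed.
So QuvY is produced and active.
No repressor is bound and PexL and QuvY are active, so *kulV* is transcribed.

ON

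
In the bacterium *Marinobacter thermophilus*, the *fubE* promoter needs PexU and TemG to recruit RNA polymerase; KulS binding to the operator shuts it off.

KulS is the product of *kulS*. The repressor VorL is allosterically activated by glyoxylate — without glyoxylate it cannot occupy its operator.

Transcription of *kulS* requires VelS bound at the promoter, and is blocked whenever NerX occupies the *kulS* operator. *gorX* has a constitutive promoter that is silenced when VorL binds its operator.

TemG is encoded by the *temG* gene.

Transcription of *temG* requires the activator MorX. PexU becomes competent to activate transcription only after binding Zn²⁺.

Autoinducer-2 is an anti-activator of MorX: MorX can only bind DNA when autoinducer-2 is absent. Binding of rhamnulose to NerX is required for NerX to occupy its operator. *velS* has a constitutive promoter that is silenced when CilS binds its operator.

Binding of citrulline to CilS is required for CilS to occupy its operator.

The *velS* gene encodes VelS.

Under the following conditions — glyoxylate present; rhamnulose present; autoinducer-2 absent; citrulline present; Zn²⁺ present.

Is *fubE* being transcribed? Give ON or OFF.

Zn²⁺ is present, so PexU is active.
Autoinducer-2 is absent, so MorX is active.
No repressor is bound and MorX is active, so *temG* is transcribed.
So TemG is produced and active.
Rhamnulose is present, so NerX is active.
Citrulline is present, so CilS is active.
With repressor CilS bound, *velS* is not transcribed.
So VelS is not produced.
With repressor NerX bound, *kulS* is not transcribed.
So KulS is not produced.
No repressor is bound and PexU and TemG are active, so *fubE* is transcribed.

ON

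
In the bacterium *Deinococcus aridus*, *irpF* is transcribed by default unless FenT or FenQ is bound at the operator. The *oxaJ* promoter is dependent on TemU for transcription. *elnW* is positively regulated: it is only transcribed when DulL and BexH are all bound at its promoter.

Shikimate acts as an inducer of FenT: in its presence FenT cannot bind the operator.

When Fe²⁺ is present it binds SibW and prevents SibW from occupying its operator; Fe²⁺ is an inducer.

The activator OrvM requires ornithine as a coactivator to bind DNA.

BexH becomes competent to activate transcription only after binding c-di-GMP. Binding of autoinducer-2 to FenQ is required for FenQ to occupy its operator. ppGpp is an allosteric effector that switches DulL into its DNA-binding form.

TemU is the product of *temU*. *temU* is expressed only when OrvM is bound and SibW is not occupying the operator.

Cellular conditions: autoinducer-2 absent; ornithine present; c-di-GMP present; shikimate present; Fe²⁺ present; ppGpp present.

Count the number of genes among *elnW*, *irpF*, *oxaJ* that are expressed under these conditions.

ppGpp is present, so DulL is active.
c-di-GMP is present, so BexH is active.
No repressor is bound and DulL and BexH are active, so *elnW* is transcribed.
→ *elnW* is ON.
Shikimate is present, so FenT is inactive.
Autoinducer-2 is absent, so FenQ is inactive.
With no repressor bound, *irpF* is transcribed.
→ *irpF* is ON.
Fe²⁺ is present, so SibW is inactive.
Ornithine is present, so OrvM is active.
No repressor is bound and OrvM is active, so *temU* is transcribed.
So TemU is produced and active.
No repressor is bound and TemU is active, so *oxaJ* is transcribed.
→ *oxaJ* is ON.
3 of the 3 genes are transcribed.

3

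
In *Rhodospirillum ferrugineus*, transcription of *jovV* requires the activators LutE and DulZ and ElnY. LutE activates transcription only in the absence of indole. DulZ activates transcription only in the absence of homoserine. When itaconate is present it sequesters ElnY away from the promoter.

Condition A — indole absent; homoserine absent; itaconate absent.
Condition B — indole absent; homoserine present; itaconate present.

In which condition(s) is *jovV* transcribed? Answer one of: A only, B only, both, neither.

Condition A:
Indole is absent, so LutE is active.
Homoserine is absent, so DulZ is active.
Itaconate is absent, so ElnY is active.
No repressor is bound and LutE and DulZ and ElnY are active, so *jovV* is transcribed.
→ *jovV* is ON in A.
Condition B:
Indole is absent, so LutE is active.
Homoserine is present, so DulZ is inactive.
Itaconate is present, so ElnY is inactive.
Required activator DulZ is absent, so *jovV* is not transcribed.
→ *jovV* is OFF in B.

A only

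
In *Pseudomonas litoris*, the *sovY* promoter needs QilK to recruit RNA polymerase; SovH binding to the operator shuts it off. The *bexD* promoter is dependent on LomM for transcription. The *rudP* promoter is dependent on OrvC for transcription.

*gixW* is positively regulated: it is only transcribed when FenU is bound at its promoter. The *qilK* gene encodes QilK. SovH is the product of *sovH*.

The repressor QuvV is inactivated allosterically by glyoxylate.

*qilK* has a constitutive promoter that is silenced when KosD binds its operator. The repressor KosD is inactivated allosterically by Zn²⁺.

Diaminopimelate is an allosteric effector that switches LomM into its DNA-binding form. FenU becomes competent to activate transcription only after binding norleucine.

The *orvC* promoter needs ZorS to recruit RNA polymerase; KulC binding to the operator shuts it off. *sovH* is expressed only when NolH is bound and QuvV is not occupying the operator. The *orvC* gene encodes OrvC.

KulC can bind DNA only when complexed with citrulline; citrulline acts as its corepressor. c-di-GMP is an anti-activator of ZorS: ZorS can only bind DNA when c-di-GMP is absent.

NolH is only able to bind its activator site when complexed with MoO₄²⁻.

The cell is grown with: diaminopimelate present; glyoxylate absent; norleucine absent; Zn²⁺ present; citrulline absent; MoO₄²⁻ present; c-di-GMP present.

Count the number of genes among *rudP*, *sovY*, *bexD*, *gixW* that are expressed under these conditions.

2

Citrulline is absent, so KulC is inactive.
c-di-GMP is present, so ZorS is inactive.
Required activator ZorS is absent, so *orvC* is not transcribed.
So OrvC is not produced.
Required activator OrvC is absent, so *rudP* is not transcribed.
→ *rudP* is OFF.
Glyoxylate is absent, so QuvV is active.
MoO₄²⁻ is present, so NolH is active.
With repressor QuvV bound, *sovH* is not transcribed.
So SovH is not produced.
Zn²⁺ is present, so KosD is inactive.
With no repressor bound, *qilK* is transcribed.
So QilK is produced and active.
No repressor is bound and QilK is active, so *sovY* is transcribed.
→ *sovY* is ON.
Diaminopimelate is present, so LomM is active.
No repressor is bound and LomM is active, so *bexD* is transcribed.
→ *bexD* is ON.
Norleucine is absent, so FenU is inactive.
Required activator FenU is absent, so *gixW* is not transcribed.
→ *gixW* is OFF.
2 of the 4 genes are transcribed.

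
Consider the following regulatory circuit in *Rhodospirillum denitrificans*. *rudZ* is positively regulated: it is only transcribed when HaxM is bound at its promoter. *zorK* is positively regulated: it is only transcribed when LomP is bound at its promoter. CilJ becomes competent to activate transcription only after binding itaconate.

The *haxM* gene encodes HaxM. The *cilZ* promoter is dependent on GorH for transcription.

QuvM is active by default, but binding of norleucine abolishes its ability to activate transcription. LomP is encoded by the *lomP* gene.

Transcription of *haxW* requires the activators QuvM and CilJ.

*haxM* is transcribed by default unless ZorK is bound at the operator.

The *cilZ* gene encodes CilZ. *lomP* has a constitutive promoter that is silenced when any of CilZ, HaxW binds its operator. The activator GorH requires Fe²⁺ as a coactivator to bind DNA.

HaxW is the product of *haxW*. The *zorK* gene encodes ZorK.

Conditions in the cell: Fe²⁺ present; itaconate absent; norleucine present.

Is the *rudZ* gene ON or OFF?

Fe²⁺ is present, so GorH is active.
No repressor is bound and GorH is active, so *cilZ* is transcribed.
So CilZ is produced and active.
Norleucine is present, so QuvM is inactive.
Itaconate is absent, so CilJ is inactive.
Required activator QuvM is absent, so *haxW* is not transcribed.
So HaxW is not produced.
With repressor CilZ bound, *lomP* is not transcribed.
So LomP is not produced.
Required activator LomP is absent, so *zorK* is not transcribed.
So ZorK is not produced.
With no repressor bound, *haxM* is transcribed.
So HaxM is produced and active.
No repressor is bound and HaxM is active, so *rudZ* is transcribed.

ON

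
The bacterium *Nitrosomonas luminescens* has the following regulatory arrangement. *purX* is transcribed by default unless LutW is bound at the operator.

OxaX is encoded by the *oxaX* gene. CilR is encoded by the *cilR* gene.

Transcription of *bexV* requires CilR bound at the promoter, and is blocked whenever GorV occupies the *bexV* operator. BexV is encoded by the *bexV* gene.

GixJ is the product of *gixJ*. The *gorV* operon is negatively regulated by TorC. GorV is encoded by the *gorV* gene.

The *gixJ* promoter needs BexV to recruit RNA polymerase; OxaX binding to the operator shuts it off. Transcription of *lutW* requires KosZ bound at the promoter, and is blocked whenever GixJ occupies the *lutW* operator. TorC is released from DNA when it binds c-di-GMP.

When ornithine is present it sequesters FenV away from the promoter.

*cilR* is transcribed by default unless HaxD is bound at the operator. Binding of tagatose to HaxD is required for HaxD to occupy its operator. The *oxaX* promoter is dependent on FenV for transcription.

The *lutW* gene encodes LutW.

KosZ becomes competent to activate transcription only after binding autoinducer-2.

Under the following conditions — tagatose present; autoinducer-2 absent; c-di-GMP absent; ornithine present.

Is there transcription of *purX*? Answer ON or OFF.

Tagatose is present, so HaxD is active.
With repressor HaxD bound, *cilR* is not transcribed.
So CilR is not produced.
c-di-GMP is absent, so TorC is active.
With repressor TorC bound, *gorV* is not transcribed.
So GorV is not produced.
Required activator CilR is absent, so *bexV* is not transcribed.
So BexV is not produced.
Ornithine is present, so FenV is inactive.
Required activator FenV is absent, so *oxaX* is not transcribed.
So OxaX is not produced.
Required activator BexV is absent, so *gixJ* is not transcribed.
So GixJ is not produced.
Autoinducer-2 is absent, so KosZ is inactive.
Required activator KosZ is absent, so *lutW* is not transcribed.
So LutW is not produced.
With no repressor bound, *purX* is transcribed.

ON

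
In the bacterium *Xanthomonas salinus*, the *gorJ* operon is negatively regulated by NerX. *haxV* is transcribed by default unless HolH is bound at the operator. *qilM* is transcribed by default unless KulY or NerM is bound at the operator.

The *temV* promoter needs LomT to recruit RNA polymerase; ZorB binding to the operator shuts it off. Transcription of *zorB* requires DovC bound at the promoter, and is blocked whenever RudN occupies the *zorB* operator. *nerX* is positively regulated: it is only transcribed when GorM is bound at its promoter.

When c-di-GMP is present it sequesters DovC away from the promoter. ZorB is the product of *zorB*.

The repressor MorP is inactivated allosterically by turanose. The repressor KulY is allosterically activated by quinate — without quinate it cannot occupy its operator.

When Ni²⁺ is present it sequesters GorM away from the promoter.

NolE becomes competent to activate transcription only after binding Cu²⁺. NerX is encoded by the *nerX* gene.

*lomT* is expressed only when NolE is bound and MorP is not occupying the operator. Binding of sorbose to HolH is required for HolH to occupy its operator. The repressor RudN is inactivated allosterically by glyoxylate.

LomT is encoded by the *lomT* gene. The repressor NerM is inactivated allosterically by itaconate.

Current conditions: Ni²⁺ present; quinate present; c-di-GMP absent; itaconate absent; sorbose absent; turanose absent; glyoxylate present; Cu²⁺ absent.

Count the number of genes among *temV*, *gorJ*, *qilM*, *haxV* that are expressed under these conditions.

2

Turanose is absent, so MorP is active.
Cu²⁺ is absent, so NolE is inactive.
With repressor MorP bound, *lomT* is not transcribed.
So LomT is not produced.
Glyoxylate is present, so RudN is inactive.
c-di-GMP is absent, so DovC is active.
No repressor is bound and DovC is active, so *zorB* is transcribed.
So ZorB is produced and active.
With repressor ZorB bound, *temV* is not transcribed.
→ *temV* is OFF.
Ni²⁺ is present, so GorM is inactive.
Required activator GorM is absent, so *nerX* is not transcribed.
So NerX is not produced.
With no repressor bound, *gorJ* is transcribed.
→ *gorJ* is ON.
Quinate is present, so KulY is active.
Itaconate is absent, so NerM is active.
With repressor KulY bound, *qilM* is not transcribed.
→ *qilM* is OFF.
Sorbose is absent, so HolH is inactive.
With no repressor bound, *haxV* is transcribed.
→ *haxV* is ON.
2 of the 4 genes are transcribed.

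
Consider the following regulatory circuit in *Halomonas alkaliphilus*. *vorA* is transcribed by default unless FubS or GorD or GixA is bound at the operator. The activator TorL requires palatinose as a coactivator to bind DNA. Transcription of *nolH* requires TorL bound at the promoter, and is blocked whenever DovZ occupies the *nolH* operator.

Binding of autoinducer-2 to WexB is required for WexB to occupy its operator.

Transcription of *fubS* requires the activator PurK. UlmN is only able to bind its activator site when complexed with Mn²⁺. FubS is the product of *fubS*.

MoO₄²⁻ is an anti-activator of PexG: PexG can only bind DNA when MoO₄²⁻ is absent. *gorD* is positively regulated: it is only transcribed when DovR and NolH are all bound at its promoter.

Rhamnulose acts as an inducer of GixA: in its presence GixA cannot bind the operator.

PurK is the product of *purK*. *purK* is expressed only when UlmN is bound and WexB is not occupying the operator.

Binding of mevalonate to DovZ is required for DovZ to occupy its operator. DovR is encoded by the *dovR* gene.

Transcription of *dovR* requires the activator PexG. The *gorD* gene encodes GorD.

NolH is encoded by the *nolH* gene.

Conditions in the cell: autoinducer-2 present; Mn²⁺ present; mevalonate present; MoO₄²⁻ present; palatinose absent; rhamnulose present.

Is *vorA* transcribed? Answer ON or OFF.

ON

Mn²⁺ is present, so UlmN is active.
Autoinducer-2 is present, so WexB is active.
With repressor WexB bound, *purK* is not transcribed.
So PurK is not produced.
Required activator PurK is absent, so *fubS* is not transcribed.
So FubS is not produced.
MoO₄²⁻ is present, so PexG is inactive.
Required activator PexG is absent, so *dovR* is not transcribed.
So DovR is not produced.
Mevalonate is present, so DovZ is active.
Palatinose is absent, so TorL is inactive.
With repressor DovZ bound, *nolH* is not transcribed.
So NolH is not produced.
Required activator DovR is absent, so *gorD* is not transcribed.
So GorD is not produced.
Rhamnulose is present, so GixA is inactive.
With no repressor bound, *vorA* is transcribed.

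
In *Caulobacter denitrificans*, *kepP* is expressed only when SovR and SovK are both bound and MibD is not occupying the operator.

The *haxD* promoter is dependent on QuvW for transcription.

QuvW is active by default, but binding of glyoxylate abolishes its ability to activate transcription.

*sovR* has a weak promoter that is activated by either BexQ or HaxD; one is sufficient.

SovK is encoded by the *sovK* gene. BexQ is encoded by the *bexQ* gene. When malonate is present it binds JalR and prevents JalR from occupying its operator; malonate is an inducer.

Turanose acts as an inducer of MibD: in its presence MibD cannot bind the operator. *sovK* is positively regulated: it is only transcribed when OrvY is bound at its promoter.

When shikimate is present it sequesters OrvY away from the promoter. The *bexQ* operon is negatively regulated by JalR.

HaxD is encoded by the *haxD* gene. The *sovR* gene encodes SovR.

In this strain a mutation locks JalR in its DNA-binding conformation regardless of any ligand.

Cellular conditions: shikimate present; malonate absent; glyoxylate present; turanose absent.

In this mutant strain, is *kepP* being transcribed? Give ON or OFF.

OFF

JalR is constitutively active in this strain.
With repressor JalR bound, *bexQ* is not transcribed.
So BexQ is not produced.
Glyoxylate is present, so QuvW is inactive.
Required activator QuvW is absent, so *haxD* is not transcribed.
So HaxD is not produced.
No activator is available at the *sovR* promoter, so *sovR* is not transcribed.
So SovR is not produced.
Turanose is absent, so MibD is active.
Shikimate is present, so OrvY is inactive.
Required activator OrvY is absent, so *sovK* is not transcribed.
So SovK is not produced.
With repressor MibD bound, *kepP* is not transcribed.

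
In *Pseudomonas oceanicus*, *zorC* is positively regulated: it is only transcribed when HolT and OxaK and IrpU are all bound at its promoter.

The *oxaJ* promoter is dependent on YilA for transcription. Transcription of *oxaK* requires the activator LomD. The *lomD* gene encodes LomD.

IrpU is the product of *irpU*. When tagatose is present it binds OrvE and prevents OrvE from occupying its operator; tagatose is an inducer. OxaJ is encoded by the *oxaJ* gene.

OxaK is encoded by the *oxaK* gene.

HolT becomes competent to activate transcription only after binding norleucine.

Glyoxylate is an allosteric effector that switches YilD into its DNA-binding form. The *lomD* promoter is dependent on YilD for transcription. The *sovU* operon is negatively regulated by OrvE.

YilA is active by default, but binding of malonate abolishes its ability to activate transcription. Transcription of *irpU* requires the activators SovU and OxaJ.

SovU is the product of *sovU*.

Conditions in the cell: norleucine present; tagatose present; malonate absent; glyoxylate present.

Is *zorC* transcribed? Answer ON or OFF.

Norleucine is present, so HolT is active.
Glyoxylate is present, so YilD is active.
No repressor is bound and YilD is active, so *lomD* is transcribed.
So LomD is produced and active.
No repressor is bound and LomD is active, so *oxaK* is transcribed.
So OxaK is produced and active.
Tagatose is present, so OrvE is inactive.
With no repressor bound, *sovU* is transcribed.
So SovU is produced and active.
Malonate is absent, so YilA is active.
No repressor is bound and YilA is active, so *oxaJ* is transcribed.
So OxaJ is produced and active.
No repressor is bound and SovU and OxaJ are active, so *irpU* is transcribed.
So IrpU is produced and active.
No repressor is bound and HolT and OxaK and IrpU are active, so *zorC* is transcribed.

ON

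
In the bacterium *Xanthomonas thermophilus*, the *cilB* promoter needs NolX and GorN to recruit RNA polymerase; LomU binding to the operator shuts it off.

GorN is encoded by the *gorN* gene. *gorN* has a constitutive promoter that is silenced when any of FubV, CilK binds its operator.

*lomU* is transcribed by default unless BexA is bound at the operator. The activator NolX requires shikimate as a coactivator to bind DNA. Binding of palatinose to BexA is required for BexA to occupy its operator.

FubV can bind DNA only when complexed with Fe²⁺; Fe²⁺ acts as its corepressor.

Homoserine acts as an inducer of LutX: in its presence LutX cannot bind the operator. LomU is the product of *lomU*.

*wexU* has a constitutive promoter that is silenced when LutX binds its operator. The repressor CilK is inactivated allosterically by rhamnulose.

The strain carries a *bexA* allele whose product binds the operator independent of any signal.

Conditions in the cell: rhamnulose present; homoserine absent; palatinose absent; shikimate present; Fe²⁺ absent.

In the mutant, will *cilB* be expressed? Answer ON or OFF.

ON

BexA is constitutively active in this strain.
With repressor BexA bound, *lomU* is not transcribed.
So LomU is not produced.
Shikimate is present, so NolX is active.
Fe²⁺ is absent, so FubV is inactive.
Rhamnulose is present, so CilK is inactive.
With no repressor bound, *gorN* is transcribed.
So GorN is produced and active.
No repressor is bound and NolX and GorN are active, so *cilB* is transcribed.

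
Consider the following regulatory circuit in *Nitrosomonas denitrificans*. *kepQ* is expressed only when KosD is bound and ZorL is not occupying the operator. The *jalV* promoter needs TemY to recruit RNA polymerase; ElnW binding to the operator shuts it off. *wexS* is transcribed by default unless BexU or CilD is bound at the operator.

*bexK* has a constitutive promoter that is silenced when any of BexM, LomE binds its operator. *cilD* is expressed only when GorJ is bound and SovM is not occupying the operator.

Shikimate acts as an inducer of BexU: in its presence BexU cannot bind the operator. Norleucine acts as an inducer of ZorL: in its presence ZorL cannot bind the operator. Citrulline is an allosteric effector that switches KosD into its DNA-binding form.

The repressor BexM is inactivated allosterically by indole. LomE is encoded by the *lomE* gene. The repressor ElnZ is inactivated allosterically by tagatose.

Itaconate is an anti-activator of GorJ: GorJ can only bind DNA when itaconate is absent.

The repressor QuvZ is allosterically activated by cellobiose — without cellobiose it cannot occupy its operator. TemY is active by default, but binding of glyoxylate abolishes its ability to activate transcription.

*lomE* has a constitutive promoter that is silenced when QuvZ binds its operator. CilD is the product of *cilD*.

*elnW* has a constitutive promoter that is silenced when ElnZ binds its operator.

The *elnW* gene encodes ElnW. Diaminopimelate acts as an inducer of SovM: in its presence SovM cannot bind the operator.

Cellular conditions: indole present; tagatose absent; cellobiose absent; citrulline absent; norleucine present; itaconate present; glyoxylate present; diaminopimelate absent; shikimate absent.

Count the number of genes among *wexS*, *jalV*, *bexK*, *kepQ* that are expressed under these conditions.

0

Shikimate is absent, so BexU is active.
Diaminopimelate is absent, so SovM is active.
Itaconate is present, so GorJ is inactive.
With repressor SovM bound, *cilD* is not transcribed.
So CilD is not produced.
With repressor BexU bound, *wexS* is not transcribed.
→ *wexS* is OFF.
Glyoxylate is present, so TemY is inactive.
Tagatose is absent, so ElnZ is active.
With repressor ElnZ bound, *elnW* is not transcribed.
So ElnW is not produced.
Required activator TemY is absent, so *jalV* is not transcribed.
→ *jalV* is OFF.
Indole is present, so BexM is inactive.
Cellobiose is absent, so QuvZ is inactive.
With no repressor bound, *lomE* is transcribed.
So LomE is produced and active.
With repressor LomE bound, *bexK* is not transcribed.
→ *bexK* is OFF.
Citrulline is absent, so KosD is inactive.
Norleucine is present, so ZorL is inactive.
Required activator KosD is absent, so *kepQ* is not transcribed.
→ *kepQ* is OFF.
0 of the 4 genes are transcribed.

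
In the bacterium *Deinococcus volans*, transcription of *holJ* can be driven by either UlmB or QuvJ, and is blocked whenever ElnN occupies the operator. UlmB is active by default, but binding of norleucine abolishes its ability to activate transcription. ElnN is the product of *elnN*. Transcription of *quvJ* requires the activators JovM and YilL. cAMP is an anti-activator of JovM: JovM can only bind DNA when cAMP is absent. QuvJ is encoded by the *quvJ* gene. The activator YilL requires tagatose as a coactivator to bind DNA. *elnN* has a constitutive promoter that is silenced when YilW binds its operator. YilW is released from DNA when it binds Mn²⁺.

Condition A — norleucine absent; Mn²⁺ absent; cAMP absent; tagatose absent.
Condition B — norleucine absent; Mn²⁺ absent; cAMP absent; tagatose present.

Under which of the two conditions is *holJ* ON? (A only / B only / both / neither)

both

Condition A:
Norleucine is absent, so UlmB is active.
Mn²⁺ is absent, so YilW is active.
With repressor YilW bound, *elnN* is not transcribed.
So ElnN is not produced.
cAMP is absent, so JovM is active.
Tagatose is absent, so YilL is inactive.
Required activator YilL is absent, so *quvJ* is not transcribed.
So QuvJ is not produced.
Activator UlmB is present, so *holJ* is transcribed.
→ *holJ* is ON in A.
Condition B:
Norleucine is absent, so UlmB is active.
Mn²⁺ is absent, so YilW is active.
With repressor YilW bound, *elnN* is not transcribed.
So ElnN is not produced.
cAMP is absent, so JovM is active.
Tagatose is present, so YilL is active.
No repressor is bound and JovM and YilL are active, so *quvJ* is transcribed.
So QuvJ is produced and active.
Activator UlmB is present, so *holJ* is transcribed.
→ *holJ* is ON in B.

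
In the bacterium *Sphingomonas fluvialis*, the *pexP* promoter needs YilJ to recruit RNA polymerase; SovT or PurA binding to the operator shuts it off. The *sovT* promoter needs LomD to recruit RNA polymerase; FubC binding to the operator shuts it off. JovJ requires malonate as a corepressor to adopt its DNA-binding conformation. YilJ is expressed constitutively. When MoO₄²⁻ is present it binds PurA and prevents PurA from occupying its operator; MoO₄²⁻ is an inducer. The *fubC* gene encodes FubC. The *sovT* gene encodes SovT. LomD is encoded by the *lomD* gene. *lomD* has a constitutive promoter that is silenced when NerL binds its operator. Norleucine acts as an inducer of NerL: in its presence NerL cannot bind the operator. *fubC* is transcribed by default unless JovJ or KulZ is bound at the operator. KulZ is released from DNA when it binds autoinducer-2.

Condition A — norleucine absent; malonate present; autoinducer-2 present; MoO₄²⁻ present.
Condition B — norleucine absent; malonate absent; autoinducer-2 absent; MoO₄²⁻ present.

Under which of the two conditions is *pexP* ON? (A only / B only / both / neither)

both

Condition A:
YilJ is produced constitutively and is active.
Norleucine is absent, so NerL is active.
With repressor NerL bound, *lomD* is not transcribed.
So LomD is not produced.
Malonate is present, so JovJ is active.
Autoinducer-2 is present, so KulZ is inactive.
With repressor JovJ bound, *fubC* is not transcribed.
So FubC is not produced.
Required activator LomD is absent, so *sovT* is not transcribed.
So SovT is not produced.
MoO₄²⁻ is present, so PurA is inactive.
No repressor is bound and YilJ is active, so *pexP* is transcribed.
→ *pexP* is ON in A.
Condition B:
YilJ is produced constitutively and is active.
Norleucine is absent, so NerL is active.
With repressor NerL bound, *lomD* is not transcribed.
So LomD is not produced.
Malonate is absent, so JovJ is inactive.
Autoinducer-2 is absent, so KulZ is active.
With repressor KulZ bound, *fubC* is not transcribed.
So FubC is not produced.
Required activator LomD is absent, so *sovT* is not transcribed.
So SovT is not produced.
MoO₄²⁻ is present, so PurA is inactive.
No repressor is bound and YilJ is active, so *pexP* is transcribed.
→ *pexP* is ON in B.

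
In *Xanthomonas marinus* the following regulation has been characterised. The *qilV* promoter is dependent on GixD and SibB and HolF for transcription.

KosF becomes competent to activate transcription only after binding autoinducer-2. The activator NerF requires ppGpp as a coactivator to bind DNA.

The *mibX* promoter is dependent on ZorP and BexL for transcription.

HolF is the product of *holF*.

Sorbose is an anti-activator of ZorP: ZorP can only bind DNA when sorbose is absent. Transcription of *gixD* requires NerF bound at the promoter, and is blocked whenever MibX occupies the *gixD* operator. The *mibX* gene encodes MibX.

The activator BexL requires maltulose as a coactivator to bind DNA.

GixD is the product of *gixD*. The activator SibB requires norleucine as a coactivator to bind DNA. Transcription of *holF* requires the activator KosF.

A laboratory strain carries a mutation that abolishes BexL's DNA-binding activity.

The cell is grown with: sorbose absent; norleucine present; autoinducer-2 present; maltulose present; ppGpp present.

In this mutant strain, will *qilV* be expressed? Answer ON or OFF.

ppGpp is present, so NerF is active.
Sorbose is absent, so ZorP is active.
BexL is non-functional in this strain, so it has no effect.
Required activator BexL is absent, so *mibX* is not transcribed.
So MibX is not produced.
No repressor is bound and NerF is active, so *gixD* is transcribed.
So GixD is produced and active.
Norleucine is present, so SibB is active.
Autoinducer-2 is present, so KosF is active.
No repressor is bound and KosF is active, so *holF* is transcribed.
So HolF is produced and active.
No repressor is bound and GixD and SibB and HolF are active, so *qilV* is transcribed.

ON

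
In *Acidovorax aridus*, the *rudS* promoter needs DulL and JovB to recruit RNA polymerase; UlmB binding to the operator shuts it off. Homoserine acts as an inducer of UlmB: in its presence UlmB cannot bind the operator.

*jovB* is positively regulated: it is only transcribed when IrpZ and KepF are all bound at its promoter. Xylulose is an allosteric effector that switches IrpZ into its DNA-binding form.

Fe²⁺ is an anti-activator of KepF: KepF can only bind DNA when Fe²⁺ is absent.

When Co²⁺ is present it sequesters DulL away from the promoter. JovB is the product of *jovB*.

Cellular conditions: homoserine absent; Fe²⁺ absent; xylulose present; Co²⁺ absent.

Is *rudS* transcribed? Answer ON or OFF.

Homoserine is absent, so UlmB is active.
Co²⁺ is absent, so DulL is active.
Xylulose is present, so IrpZ is active.
Fe²⁺ is absent, so KepF is active.
No repressor is bound and IrpZ and KepF are active, so *jovB* is transcribed.
So JovB is produced and active.
With repressor UlmB bound, *rudS* is not transcribed.

OFF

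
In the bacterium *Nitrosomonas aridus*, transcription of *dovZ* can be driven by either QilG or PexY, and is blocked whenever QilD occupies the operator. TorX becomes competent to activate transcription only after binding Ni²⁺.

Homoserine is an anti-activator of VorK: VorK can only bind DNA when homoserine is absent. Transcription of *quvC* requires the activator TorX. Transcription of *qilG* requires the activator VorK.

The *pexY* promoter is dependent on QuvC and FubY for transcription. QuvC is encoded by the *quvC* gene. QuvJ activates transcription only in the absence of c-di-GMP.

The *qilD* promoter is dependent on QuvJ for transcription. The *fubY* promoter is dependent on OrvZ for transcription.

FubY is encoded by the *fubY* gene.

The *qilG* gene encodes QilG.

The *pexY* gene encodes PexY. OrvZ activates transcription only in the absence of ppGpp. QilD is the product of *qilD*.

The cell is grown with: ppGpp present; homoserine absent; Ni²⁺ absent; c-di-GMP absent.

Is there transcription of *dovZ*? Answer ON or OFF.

OFF

Homoserine is absent, so VorK is active.
No repressor is bound and VorK is active, so *qilG* is transcribed.
So QilG is produced and active.
c-di-GMP is absent, so QuvJ is active.
No repressor is bound and QuvJ is active, so *qilD* is transcribed.
So QilD is produced and active.
Ni²⁺ is absent, so TorX is inactive.
Required activator TorX is absent, so *quvC* is not transcribed.
So QuvC is not produced.
ppGpp is present, so OrvZ is inactive.
Required activator OrvZ is absent, so *fubY* is not transcribed.
So FubY is not produced.
Required activator QuvC is absent, so *pexY* is not transcribed.
So PexY is not produced.
With repressor QilD bound, *dovZ* is not transcribed.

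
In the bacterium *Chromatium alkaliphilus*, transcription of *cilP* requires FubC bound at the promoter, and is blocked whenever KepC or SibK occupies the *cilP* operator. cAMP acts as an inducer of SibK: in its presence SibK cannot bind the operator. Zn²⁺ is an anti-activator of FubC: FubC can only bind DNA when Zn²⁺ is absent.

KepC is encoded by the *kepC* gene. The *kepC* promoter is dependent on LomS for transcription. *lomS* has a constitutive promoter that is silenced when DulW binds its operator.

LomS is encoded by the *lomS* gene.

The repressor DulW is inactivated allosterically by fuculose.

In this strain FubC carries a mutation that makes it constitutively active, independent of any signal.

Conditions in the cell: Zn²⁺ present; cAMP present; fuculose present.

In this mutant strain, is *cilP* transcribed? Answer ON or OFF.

OFF

FubC is constitutively active in this strain.
Fuculose is present, so DulW is inactive.
With no repressor bound, *lomS* is transcribed.
So LomS is produced and active.
No repressor is bound and LomS is active, so *kepC* is transcribed.
So KepC is produced and active.
cAMP is present, so SibK is inactive.
With repressor KepC bound, *cilP* is not transcribed.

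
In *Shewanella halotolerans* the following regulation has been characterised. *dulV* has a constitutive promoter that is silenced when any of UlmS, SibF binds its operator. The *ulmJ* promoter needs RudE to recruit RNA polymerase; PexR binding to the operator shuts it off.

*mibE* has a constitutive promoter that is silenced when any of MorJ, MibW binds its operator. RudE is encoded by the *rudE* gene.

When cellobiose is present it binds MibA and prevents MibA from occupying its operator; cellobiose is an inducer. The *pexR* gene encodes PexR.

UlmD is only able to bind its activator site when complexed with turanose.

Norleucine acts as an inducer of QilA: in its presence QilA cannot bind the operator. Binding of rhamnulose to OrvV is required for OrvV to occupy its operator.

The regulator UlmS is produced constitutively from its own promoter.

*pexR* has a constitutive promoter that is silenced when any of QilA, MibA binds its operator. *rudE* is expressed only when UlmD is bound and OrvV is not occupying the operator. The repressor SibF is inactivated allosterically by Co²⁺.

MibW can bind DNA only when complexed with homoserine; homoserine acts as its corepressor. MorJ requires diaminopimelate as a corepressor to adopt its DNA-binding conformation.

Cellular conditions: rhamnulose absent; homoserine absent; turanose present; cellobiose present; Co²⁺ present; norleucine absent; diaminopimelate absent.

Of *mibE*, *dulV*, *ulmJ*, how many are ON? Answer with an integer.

Diaminopimelate is absent, so MorJ is inactive.
Homoserine is absent, so MibW is inactive.
With no repressor bound, *mibE* is transcribed.
→ *mibE* is ON.
UlmS is produced constitutively and is active.
Co²⁺ is present, so SibF is inactive.
With repressor UlmS bound, *dulV* is not transcribed.
→ *dulV* is OFF.
Rhamnulose is absent, so OrvV is inactive.
Turanose is present, so UlmD is active.
No repressor is bound and UlmD is active, so *rudE* is transcribed.
So RudE is produced and active.
Norleucine is absent, so QilA is active.
Cellobiose is present, so MibA is inactive.
With repressor QilA bound, *pexR* is not transcribed.
So PexR is not produced.
No repressor is bound and RudE is active, so *ulmJ* is transcribed.
→ *ulmJ* is ON.
2 of the 3 genes are transcribed.

2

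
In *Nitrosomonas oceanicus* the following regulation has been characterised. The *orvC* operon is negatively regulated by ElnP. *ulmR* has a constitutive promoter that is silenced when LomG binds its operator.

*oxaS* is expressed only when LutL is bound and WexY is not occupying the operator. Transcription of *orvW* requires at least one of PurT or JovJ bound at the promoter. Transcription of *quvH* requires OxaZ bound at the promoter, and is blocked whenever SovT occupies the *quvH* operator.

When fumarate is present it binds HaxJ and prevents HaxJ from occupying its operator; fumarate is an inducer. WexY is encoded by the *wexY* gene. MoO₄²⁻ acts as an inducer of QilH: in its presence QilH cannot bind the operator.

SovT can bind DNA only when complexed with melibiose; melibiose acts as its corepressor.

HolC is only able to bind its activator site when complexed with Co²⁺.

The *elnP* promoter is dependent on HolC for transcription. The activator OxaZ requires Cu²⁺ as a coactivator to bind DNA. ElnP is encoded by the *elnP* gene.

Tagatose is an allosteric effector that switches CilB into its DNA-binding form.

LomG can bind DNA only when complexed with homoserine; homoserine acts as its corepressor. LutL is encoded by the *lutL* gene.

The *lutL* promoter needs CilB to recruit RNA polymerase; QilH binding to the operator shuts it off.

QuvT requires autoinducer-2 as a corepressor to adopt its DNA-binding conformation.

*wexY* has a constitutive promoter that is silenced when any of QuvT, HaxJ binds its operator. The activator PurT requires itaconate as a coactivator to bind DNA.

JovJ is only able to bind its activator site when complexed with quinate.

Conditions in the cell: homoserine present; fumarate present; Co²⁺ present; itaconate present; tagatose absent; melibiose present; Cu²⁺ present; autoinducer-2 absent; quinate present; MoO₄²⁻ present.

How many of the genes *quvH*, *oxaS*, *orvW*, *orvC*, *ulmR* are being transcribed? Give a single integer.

1

Melibiose is present, so SovT is active.
Cu²⁺ is present, so OxaZ is active.
With repressor SovT bound, *quvH* is not transcribed.
→ *quvH* is OFF.
Tagatose is absent, so CilB is inactive.
MoO₄²⁻ is present, so QilH is inactive.
Required activator CilB is absent, so *lutL* is not transcribed.
So LutL is not produced.
Autoinducer-2 is absent, so QuvT is inactive.
Fumarate is present, so HaxJ is inactive.
With no repressor bound, *wexY* is transcribed.
So WexY is produced and active.
With repressor WexY bound, *oxaS* is not transcribed.
→ *oxaS* is OFF.
Itaconate is present, so PurT is active.
Quinate is present, so JovJ is active.
Activator PurT is present, so *orvW* is transcribed.
→ *orvW* is ON.
Co²⁺ is present, so HolC is active.
No repressor is bound and HolC is active, so *elnP* is transcribed.
So ElnP is produced and active.
With repressor ElnP bound, *orvC* is not transcribed.
→ *orvC* is OFF.
Homoserine is present, so LomG is active.
With repressor LomG bound, *ulmR* is not transcribed.
→ *ulmR* is OFF.
1 of the 5 genes is transcribed.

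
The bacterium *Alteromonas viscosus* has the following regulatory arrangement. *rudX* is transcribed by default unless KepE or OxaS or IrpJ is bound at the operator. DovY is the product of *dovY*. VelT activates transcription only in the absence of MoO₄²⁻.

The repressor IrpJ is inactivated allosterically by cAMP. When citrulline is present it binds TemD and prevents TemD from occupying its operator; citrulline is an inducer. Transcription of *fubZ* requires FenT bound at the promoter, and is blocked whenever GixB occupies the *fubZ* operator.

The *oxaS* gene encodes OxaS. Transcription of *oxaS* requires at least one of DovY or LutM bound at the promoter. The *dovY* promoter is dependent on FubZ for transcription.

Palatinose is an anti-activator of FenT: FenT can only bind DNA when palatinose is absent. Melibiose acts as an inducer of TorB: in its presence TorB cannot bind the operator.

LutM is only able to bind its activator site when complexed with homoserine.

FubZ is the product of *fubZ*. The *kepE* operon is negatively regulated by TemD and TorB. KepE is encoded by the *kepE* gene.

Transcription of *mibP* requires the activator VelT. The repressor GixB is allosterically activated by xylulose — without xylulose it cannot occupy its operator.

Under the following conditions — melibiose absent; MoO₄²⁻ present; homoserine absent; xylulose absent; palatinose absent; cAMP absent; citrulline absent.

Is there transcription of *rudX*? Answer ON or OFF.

Citrulline is absent, so TemD is active.
Melibiose is absent, so TorB is active.
With repressor TemD bound, *kepE* is not transcribed.
So KepE is not produced.
Palatinose is absent, so FenT is active.
Xylulose is absent, so GixB is inactive.
No repressor is bound and FenT is active, so *fubZ* is transcribed.
So FubZ is produced and active.
No repressor is bound and FubZ is active, so *dovY* is transcribed.
So DovY is produced and active.
Homoserine is absent, so LutM is inactive.
Activator DovY is present, so *oxaS* is transcribed.
So OxaS is produced and active.
cAMP is absent, so IrpJ is active.
With repressor OxaS bound, *rudX* is not transcribed.

OFF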